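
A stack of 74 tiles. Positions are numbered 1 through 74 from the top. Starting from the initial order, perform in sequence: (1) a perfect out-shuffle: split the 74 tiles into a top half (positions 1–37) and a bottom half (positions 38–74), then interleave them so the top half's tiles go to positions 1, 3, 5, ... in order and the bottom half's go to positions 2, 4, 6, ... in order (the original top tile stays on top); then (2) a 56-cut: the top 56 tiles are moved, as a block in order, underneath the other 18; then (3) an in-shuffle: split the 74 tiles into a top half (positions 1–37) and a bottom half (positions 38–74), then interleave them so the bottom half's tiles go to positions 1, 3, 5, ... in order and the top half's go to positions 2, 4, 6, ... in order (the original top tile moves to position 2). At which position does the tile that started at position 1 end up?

Track the tile from position 1 forward through each operation:
  after op 1 (out-shuffle): 1 → 1
  after op 2 (cut 56): 1 → 19
  after op 3 (in-shuffle): 19 → 38

38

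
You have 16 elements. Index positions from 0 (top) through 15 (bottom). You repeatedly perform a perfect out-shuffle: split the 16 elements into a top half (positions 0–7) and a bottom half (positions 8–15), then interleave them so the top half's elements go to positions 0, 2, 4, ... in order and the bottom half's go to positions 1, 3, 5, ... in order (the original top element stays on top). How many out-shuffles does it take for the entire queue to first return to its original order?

The out-shuffle permutes the 16 positions with cycle lengths [1, 1, 2, 4, 4, 4].
Every element is home exactly when every cycle has completed a whole number of laps, i.e. after lcm(1, 2, 4) = 4 out-shuffles.

4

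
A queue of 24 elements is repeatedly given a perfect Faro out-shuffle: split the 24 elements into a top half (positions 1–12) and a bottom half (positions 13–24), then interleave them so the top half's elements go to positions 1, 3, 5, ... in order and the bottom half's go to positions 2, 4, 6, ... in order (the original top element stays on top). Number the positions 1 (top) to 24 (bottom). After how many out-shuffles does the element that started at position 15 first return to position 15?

Follow position 15 under repeated out-shuffles:
15 → 6 → 11 → 21 → 18 → 12 → 23 → 22 → 20 → 16 → 8 → 15
It first returns after 11 out-shuffles.

11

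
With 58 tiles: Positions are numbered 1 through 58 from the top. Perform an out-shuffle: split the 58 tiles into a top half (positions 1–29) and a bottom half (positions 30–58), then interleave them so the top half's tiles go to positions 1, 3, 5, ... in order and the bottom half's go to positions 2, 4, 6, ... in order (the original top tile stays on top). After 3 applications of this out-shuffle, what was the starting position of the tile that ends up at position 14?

Work backwards from position 14, undoing one out-shuffle at a time:
14 ← 36 ← 47 ← 24
So the tile now at position 14 started at position 24.

24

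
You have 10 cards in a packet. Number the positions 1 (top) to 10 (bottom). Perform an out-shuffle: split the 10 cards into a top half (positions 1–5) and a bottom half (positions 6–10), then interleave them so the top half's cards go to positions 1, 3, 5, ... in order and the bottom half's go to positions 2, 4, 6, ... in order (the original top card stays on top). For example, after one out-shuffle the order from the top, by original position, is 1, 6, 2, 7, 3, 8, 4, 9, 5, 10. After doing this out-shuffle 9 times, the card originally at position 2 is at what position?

9

Track the card's position through each out-shuffle:
2 → 3 → 5 → 9 → 8 → 6 → 2 → 3 → 5 → 9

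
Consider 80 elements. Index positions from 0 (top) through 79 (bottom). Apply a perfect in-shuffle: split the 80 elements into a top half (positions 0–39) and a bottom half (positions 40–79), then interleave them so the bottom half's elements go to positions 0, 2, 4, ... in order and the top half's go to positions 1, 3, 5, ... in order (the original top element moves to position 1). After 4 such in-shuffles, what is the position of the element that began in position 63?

Track the element's position through each in-shuffle:
63 → 46 → 12 → 25 → 51

51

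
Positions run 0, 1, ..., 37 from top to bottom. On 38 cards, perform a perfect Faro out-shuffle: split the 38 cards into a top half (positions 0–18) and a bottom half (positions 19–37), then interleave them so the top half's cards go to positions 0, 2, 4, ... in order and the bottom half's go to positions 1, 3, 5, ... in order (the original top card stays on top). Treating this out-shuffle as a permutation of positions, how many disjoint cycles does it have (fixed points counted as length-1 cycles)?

3

Trace each unvisited position around until it returns:
(0) (1 2 4 8 16 32 ... len 36) (37)
3 cycles in total.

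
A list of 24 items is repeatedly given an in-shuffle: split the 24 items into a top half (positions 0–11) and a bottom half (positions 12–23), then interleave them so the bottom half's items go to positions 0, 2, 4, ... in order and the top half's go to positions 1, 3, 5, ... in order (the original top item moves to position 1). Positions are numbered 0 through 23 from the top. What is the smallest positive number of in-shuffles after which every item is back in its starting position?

20

The in-shuffle permutes the 24 positions with cycle lengths [4, 20].
Every item is home exactly when every cycle has completed a whole number of laps, i.e. after lcm(4, 20) = 20 in-shuffles.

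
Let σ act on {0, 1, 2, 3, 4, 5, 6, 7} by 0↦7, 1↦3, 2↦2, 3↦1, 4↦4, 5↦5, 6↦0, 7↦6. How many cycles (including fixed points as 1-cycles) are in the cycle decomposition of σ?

Cycle decomposition: (0 7 6) (1 3) (2) (4) (5).
5 cycles.

5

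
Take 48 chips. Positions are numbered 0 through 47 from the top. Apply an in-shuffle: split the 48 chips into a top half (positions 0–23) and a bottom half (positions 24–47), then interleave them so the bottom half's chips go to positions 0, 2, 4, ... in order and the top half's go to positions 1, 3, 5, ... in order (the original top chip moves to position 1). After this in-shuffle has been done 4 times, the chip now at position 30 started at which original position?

Work backwards from position 30, undoing one in-shuffle at a time:
30 ← 39 ← 19 ← 9 ← 4
So the chip now at position 30 started at position 4.

4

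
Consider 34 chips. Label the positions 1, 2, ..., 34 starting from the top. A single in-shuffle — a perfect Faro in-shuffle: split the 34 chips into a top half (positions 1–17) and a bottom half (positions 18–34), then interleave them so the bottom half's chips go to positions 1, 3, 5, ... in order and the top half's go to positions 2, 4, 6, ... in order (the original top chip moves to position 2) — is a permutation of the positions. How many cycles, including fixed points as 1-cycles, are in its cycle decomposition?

5

Trace each unvisited position around until it returns:
(1 2 4 8 16 32 ... len 12) (3 6 12 24 13 26 ... len 12) (5 10 20) (7 14 28 21) (15 30 25)
5 cycles in total.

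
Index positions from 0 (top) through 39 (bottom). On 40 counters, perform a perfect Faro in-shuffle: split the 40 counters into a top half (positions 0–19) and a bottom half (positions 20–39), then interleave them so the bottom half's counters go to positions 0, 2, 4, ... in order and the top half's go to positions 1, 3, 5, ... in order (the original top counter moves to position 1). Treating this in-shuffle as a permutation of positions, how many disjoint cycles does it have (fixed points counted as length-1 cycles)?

Trace each unvisited position around until it returns:
(0 1 3 7 15 31 ... len 20) (2 5 11 23 6 13 ... len 20)
2 cycles in total.

2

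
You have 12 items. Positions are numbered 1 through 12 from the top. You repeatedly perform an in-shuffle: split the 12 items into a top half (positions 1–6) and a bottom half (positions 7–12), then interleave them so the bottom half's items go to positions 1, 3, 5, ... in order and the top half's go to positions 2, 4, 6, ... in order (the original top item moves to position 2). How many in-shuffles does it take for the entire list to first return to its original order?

The in-shuffle permutes the 12 positions with cycle lengths [12].
Every item is home exactly when every cycle has completed a whole number of laps, i.e. after lcm(12) = 12 in-shuffles.

12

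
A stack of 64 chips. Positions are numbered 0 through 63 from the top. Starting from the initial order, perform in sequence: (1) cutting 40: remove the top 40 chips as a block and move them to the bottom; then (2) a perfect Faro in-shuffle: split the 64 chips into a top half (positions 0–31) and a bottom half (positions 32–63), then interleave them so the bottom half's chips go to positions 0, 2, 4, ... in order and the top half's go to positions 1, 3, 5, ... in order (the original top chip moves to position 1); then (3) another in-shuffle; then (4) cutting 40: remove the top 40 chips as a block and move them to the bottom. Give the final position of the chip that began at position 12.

Track the chip from position 12 forward through each operation:
  after op 1 (cut 40): 12 → 36
  after op 2 (in-shuffle): 36 → 8
  after op 3 (in-shuffle): 8 → 17
  after op 4 (cut 40): 17 → 41

41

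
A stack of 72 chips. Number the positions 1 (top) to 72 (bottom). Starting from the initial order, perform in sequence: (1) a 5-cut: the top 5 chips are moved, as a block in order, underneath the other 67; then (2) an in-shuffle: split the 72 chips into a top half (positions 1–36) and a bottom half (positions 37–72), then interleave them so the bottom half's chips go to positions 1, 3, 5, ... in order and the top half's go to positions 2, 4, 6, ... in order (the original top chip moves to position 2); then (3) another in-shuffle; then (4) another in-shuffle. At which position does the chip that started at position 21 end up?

Track the chip from position 21 forward through each operation:
  after op 1 (cut 5): 21 → 16
  after op 2 (in-shuffle): 16 → 32
  after op 3 (in-shuffle): 32 → 64
  after op 4 (in-shuffle): 64 → 55

55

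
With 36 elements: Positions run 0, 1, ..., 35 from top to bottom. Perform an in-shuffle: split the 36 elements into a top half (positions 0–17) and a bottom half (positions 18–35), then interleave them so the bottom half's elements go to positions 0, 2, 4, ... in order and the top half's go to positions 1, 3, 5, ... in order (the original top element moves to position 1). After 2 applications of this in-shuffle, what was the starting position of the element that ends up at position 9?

20

Work backwards from position 9, undoing one in-shuffle at a time:
9 ← 4 ← 20
So the element now at position 9 started at position 20.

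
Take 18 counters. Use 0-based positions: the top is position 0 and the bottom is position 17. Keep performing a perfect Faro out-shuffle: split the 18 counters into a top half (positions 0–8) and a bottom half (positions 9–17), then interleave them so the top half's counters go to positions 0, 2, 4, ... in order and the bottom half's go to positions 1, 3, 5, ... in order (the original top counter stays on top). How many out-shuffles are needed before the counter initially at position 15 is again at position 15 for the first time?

8

Follow position 15 under repeated out-shuffles:
15 → 13 → 9 → 1 → 2 → 4 → 8 → 16 → 15
It first returns after 8 out-shuffles.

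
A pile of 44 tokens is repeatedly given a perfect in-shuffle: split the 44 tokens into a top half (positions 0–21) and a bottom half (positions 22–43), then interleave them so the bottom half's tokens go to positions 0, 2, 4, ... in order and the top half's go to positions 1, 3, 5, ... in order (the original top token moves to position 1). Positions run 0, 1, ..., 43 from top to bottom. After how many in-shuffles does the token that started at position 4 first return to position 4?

Follow position 4 under repeated in-shuffles:
4 → 9 → 19 → 39 → 34 → 24 → 4
It first returns after 6 in-shuffles.

6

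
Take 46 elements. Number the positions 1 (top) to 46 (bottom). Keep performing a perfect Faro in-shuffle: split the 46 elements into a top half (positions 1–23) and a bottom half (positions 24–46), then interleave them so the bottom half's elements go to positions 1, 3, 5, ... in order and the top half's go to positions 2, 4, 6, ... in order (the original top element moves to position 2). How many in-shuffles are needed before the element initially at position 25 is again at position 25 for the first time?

23

Follow position 25 under repeated in-shuffles:
25 → 3 → 6 → 12 → 24 → 1 → 2 → 4 → ... → 25 (length 23)
It first returns after 23 in-shuffles.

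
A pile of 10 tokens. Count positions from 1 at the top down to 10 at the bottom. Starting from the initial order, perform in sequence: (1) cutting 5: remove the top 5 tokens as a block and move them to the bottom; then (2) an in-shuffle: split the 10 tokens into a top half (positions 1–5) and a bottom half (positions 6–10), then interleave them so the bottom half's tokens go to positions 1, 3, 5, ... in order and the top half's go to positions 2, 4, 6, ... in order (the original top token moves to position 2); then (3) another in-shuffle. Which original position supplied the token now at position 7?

Undo the operations in reverse order, starting from position 7:
  undo op 3 (in-shuffle, from bottom half): 7 ← 9
  undo op 2 (in-shuffle, from bottom half): 9 ← 10
  undo op 1 (cut 5): 10 ← 5
So the token at position 7 came from original position 5.

5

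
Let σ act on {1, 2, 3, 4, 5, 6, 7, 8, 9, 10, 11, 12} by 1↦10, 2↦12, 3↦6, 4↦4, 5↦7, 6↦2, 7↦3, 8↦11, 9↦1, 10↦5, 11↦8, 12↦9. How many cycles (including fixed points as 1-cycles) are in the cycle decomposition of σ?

3

Cycle decomposition: (1 10 5 7 3 6 2 12 9) (4) (8 11).
3 cycles.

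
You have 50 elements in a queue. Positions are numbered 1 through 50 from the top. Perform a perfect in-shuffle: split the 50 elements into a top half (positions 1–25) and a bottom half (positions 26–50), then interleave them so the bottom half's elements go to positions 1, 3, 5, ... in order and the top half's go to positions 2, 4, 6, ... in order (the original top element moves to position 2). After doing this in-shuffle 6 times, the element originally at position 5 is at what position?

Track the element's position through each in-shuffle:
5 → 10 → 20 → 40 → 29 → 7 → 14

14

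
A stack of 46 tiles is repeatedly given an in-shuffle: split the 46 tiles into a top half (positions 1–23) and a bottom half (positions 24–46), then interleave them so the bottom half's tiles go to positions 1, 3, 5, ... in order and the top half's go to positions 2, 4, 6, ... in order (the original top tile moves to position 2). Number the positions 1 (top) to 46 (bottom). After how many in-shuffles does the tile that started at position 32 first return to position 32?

23

Follow position 32 under repeated in-shuffles:
32 → 17 → 34 → 21 → 42 → 37 → 27 → 7 → ... → 32 (length 23)
It first returns after 23 in-shuffles.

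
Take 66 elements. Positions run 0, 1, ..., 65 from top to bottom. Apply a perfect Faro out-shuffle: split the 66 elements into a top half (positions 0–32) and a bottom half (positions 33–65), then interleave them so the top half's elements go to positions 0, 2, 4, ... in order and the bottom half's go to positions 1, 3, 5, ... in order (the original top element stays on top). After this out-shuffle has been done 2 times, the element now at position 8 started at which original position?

2

Work backwards from position 8, undoing one out-shuffle at a time:
8 ← 4 ← 2
So the element now at position 8 started at position 2.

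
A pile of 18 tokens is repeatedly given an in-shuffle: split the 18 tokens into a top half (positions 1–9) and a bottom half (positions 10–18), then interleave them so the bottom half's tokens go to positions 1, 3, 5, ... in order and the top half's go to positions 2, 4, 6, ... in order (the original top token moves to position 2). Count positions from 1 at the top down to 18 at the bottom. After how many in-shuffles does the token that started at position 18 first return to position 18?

18

Follow position 18 under repeated in-shuffles:
18 → 17 → 15 → 11 → 3 → 6 → 12 → 5 → 10 → 1 → 2 → 4 → 8 → 16 → 13 → 7 → 14 → 9 → 18
It first returns after 18 in-shuffles.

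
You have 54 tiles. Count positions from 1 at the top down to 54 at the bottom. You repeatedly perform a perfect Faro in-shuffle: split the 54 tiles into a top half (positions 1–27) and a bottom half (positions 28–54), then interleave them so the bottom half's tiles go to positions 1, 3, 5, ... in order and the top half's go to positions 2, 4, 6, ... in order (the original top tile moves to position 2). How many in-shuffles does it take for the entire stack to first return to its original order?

The in-shuffle permutes the 54 positions with cycle lengths [4, 10, 20, 20].
Every tile is home exactly when every cycle has completed a whole number of laps, i.e. after lcm(4, 10, 20) = 20 in-shuffles.

20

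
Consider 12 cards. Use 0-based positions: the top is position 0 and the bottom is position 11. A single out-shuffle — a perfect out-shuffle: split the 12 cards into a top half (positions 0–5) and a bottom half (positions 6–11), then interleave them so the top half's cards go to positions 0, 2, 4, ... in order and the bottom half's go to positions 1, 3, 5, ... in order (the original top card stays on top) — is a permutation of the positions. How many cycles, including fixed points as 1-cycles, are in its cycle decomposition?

3

Trace each unvisited position around until it returns:
(0) (1 2 4 8 5 10 9 7 3 6) (11)
3 cycles in total.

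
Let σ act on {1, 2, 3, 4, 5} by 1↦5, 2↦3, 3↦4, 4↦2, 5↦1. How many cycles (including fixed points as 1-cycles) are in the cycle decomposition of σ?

Cycle decomposition: (1 5) (2 3 4).
2 cycles.

2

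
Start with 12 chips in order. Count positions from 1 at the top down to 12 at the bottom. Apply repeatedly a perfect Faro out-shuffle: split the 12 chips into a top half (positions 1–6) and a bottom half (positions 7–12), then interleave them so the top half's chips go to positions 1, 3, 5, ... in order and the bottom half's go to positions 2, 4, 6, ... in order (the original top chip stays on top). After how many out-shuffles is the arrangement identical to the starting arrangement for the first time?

10

The out-shuffle permutes the 12 positions with cycle lengths [1, 1, 10].
Every chip is home exactly when every cycle has completed a whole number of laps, i.e. after lcm(1, 10) = 10 out-shuffles.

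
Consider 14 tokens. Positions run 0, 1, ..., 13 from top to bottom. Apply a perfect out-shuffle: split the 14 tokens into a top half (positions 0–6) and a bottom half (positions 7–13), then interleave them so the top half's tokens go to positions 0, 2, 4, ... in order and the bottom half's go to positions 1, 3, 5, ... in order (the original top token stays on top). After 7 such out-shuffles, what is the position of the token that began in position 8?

Track the token's position through each out-shuffle:
8 → 3 → 6 → 12 → 11 → 9 → 5 → 10

10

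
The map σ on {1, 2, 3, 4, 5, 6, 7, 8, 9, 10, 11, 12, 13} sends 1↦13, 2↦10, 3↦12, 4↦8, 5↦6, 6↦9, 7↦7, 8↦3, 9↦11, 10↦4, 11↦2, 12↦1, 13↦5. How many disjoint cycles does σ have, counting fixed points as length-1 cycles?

2

Cycle decomposition: (1 13 5 6 9 11 2 10 4 8 3 12) (7).
2 cycles.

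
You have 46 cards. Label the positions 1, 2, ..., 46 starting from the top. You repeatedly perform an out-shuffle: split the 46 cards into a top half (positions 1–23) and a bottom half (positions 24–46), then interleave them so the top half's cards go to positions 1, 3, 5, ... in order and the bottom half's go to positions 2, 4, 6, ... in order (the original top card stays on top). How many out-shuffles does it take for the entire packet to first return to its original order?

The out-shuffle permutes the 46 positions with cycle lengths [1, 1, 2, 4, 4, 4, 6, 12, 12].
Every card is home exactly when every cycle has completed a whole number of laps, i.e. after lcm(1, 2, 4, 6, 12) = 12 out-shuffles.

12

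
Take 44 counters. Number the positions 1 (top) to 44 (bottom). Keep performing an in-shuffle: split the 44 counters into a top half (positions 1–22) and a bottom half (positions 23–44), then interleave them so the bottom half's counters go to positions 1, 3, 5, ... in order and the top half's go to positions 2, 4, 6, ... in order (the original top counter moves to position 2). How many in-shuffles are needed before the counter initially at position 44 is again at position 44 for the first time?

12

Follow position 44 under repeated in-shuffles:
44 → 43 → 41 → 37 → 29 → 13 → 26 → 7 → 14 → 28 → 11 → 22 → 44
It first returns after 12 in-shuffles.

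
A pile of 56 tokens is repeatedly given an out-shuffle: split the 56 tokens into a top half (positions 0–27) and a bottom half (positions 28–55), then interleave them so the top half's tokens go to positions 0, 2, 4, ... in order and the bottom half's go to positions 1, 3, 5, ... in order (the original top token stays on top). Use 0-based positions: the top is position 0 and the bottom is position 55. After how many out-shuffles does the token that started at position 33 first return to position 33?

Follow position 33 under repeated out-shuffles:
33 → 11 → 22 → 44 → 33
It first returns after 4 out-shuffles.

4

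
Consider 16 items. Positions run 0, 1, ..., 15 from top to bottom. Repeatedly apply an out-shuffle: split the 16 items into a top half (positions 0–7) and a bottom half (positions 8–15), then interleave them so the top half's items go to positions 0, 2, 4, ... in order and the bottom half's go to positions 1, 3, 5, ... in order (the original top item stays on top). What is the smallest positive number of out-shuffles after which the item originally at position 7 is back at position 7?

4

Follow position 7 under repeated out-shuffles:
7 → 14 → 13 → 11 → 7
It first returns after 4 out-shuffles.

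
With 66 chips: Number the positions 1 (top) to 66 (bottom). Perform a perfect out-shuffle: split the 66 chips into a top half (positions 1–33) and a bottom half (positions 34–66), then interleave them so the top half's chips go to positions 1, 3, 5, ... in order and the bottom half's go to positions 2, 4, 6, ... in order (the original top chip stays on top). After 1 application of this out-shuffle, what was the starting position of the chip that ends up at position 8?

Work backwards from position 8, undoing one out-shuffle at a time:
8 ← 37
So the chip now at position 8 started at position 37.

37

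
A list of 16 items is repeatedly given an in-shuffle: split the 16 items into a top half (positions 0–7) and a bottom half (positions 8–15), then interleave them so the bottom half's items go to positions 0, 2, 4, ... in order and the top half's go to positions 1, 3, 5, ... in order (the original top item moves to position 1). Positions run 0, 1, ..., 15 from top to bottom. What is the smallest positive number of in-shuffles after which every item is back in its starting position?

8

The in-shuffle permutes the 16 positions with cycle lengths [8, 8].
Every item is home exactly when every cycle has completed a whole number of laps, i.e. after lcm(8) = 8 in-shuffles.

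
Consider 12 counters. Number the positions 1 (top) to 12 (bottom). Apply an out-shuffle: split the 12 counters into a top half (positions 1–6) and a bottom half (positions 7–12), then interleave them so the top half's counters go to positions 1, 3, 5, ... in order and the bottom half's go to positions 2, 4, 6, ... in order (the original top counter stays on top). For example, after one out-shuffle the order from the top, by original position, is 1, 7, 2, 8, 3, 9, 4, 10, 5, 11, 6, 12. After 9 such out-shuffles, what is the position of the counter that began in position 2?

Track the counter's position through each out-shuffle:
2 → 3 → 5 → 9 → 6 → 11 → 10 → 8 → 4 → 7

7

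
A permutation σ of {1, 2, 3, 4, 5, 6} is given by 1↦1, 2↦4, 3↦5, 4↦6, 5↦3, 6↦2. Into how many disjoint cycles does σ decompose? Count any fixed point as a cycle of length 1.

3

Cycle decomposition: (1) (2 4 6) (3 5).
3 cycles.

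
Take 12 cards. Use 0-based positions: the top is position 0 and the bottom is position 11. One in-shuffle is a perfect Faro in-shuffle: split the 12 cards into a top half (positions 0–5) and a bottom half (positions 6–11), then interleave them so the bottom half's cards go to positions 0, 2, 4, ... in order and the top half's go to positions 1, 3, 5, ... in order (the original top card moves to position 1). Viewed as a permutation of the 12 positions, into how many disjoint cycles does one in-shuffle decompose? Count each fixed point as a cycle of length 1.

1

Trace each unvisited position around until it returns:
(0 1 3 7 2 5 ... len 12)
1 cycle in total.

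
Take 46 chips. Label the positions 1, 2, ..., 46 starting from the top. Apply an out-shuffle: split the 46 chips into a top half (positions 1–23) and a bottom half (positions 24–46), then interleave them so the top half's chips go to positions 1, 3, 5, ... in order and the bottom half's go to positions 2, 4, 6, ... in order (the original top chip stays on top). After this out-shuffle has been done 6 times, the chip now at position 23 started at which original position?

Work backwards from position 23, undoing one out-shuffle at a time:
23 ← 12 ← 29 ← 15 ← 8 ← 27 ← 14
So the chip now at position 23 started at position 14.

14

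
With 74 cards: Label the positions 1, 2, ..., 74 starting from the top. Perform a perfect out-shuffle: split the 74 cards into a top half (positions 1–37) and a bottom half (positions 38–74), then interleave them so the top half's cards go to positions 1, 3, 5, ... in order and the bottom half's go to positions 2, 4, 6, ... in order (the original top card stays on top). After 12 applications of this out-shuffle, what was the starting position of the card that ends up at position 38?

33

Work backwards from position 38, undoing one out-shuffle at a time:
38 ← 56 ← 65 ← 33 ← 17 ← 9 ← 5 ← 3 ← 2 ← 38 ← 56 ← 65 ← 33
So the card now at position 38 started at position 33.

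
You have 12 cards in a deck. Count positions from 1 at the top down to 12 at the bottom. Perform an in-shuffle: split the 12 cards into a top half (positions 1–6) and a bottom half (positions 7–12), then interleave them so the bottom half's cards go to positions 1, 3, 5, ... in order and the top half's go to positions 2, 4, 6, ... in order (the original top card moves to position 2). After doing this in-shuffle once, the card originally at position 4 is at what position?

Track the card's position through each in-shuffle:
4 → 8

8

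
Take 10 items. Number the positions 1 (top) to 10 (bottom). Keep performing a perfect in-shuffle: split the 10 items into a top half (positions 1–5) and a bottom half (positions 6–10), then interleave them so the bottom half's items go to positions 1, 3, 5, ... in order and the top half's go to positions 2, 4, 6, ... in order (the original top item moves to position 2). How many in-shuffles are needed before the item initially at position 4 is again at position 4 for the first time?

Follow position 4 under repeated in-shuffles:
4 → 8 → 5 → 10 → 9 → 7 → 3 → 6 → 1 → 2 → 4
It first returns after 10 in-shuffles.

10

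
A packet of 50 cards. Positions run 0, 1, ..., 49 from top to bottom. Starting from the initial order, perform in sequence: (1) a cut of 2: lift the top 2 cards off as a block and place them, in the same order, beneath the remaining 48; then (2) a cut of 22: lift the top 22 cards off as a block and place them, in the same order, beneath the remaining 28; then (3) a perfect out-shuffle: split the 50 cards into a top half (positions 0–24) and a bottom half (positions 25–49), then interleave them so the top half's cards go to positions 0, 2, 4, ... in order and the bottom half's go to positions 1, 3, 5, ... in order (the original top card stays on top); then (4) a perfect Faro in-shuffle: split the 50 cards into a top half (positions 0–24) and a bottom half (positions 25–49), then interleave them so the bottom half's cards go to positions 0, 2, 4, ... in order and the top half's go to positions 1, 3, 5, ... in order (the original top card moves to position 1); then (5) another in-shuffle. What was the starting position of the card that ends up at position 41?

Undo the operations in reverse order, starting from position 41:
  undo op 5 (in-shuffle, from top half): 41 ← 20
  undo op 4 (in-shuffle, from bottom half): 20 ← 35
  undo op 3 (out-shuffle, from bottom half): 35 ← 42
  undo op 2 (cut 22): 42 ← 14
  undo op 1 (cut 2): 14 ← 16
So the card at position 41 came from original position 16.

16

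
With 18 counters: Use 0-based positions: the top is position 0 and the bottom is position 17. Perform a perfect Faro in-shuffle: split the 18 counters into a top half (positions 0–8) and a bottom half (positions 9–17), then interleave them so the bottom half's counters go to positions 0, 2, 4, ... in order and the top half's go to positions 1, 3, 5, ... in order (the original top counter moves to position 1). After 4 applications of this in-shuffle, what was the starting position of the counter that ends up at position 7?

9

Work backwards from position 7, undoing one in-shuffle at a time:
7 ← 3 ← 1 ← 0 ← 9
So the counter now at position 7 started at position 9.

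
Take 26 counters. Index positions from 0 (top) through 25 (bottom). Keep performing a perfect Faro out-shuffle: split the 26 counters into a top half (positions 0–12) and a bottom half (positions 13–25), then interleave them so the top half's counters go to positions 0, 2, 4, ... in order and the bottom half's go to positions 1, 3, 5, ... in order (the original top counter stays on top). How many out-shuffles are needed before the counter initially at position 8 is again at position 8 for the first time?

20

Follow position 8 under repeated out-shuffles:
8 → 16 → 7 → 14 → 3 → 6 → 12 → 24 → 23 → 21 → 17 → 9 → 18 → 11 → 22 → 19 → 13 → 1 → 2 → 4 → 8
It first returns after 20 out-shuffles.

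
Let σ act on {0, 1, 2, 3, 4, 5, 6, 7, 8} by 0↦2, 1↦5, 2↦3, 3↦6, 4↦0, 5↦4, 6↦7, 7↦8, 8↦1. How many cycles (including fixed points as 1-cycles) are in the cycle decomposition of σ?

Cycle decomposition: (0 2 3 6 7 8 1 5 4).
1 cycle.

1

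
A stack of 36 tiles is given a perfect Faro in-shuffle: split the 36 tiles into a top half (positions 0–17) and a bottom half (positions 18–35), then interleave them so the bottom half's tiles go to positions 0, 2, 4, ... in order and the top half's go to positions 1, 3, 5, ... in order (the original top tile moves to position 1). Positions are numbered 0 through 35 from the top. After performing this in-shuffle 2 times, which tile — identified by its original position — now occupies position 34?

17

Work backwards from position 34, undoing one in-shuffle at a time:
34 ← 35 ← 17
So the tile now at position 34 started at position 17.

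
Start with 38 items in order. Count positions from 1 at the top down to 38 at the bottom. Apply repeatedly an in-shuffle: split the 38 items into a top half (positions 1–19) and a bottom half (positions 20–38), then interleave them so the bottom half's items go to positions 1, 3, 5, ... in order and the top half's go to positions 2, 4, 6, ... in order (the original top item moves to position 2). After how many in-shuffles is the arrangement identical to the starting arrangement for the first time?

The in-shuffle permutes the 38 positions with cycle lengths [2, 12, 12, 12].
Every item is home exactly when every cycle has completed a whole number of laps, i.e. after lcm(2, 12) = 12 in-shuffles.

12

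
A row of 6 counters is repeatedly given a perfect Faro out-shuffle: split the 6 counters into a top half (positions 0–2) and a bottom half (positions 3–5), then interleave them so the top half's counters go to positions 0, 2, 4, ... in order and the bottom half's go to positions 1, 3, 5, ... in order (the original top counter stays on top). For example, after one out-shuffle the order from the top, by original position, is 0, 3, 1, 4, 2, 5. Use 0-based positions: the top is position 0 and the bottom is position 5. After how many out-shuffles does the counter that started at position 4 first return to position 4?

4

Follow position 4 under repeated out-shuffles:
4 → 3 → 1 → 2 → 4
It first returns after 4 out-shuffles.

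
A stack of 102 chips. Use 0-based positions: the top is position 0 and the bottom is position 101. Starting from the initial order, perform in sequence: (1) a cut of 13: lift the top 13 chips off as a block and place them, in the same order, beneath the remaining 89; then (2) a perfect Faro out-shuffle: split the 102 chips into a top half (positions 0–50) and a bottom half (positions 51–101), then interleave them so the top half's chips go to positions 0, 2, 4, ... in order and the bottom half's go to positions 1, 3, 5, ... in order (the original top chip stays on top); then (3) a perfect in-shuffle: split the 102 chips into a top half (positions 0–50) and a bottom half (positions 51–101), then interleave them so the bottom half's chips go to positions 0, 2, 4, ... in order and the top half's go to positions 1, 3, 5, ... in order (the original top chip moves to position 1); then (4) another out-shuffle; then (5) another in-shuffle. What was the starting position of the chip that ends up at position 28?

Undo the operations in reverse order, starting from position 28:
  undo op 5 (in-shuffle, from bottom half): 28 ← 65
  undo op 4 (out-shuffle, from bottom half): 65 ← 83
  undo op 3 (in-shuffle, from top half): 83 ← 41
  undo op 2 (out-shuffle, from bottom half): 41 ← 71
  undo op 1 (cut 13): 71 ← 84
So the chip at position 28 came from original position 84.

84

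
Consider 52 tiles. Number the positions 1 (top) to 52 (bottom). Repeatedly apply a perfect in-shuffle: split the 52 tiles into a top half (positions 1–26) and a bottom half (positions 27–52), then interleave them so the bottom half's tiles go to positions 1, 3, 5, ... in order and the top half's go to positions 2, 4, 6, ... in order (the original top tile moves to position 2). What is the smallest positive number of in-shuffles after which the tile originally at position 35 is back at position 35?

52

Follow position 35 under repeated in-shuffles:
35 → 17 → 34 → 15 → 30 → 7 → 14 → 28 → ... → 35 (length 52)
It first returns after 52 in-shuffles.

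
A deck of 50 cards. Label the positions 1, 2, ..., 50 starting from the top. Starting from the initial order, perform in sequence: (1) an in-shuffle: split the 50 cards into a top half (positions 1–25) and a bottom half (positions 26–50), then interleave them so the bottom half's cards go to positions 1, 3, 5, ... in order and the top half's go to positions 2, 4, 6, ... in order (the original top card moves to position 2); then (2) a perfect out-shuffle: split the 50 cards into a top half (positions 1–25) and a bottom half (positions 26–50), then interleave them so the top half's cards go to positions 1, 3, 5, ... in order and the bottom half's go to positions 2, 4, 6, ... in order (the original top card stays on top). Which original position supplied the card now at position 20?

Undo the operations in reverse order, starting from position 20:
  undo op 2 (out-shuffle, from bottom half): 20 ← 35
  undo op 1 (in-shuffle, from bottom half): 35 ← 43
So the card at position 20 came from original position 43.

43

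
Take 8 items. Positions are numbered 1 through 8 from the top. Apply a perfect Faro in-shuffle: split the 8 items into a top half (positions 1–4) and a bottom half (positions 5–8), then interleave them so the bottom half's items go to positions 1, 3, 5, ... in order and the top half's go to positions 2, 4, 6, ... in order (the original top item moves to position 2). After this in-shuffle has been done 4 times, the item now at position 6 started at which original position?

Work backwards from position 6, undoing one in-shuffle at a time:
6 ← 3 ← 6 ← 3 ← 6
So the item now at position 6 started at position 6.

6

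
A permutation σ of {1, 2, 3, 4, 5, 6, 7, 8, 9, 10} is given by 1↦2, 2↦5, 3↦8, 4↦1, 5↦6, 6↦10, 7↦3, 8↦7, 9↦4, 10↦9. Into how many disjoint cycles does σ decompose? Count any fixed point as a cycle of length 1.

Cycle decomposition: (1 2 5 6 10 9 4) (3 8 7).
2 cycles.

2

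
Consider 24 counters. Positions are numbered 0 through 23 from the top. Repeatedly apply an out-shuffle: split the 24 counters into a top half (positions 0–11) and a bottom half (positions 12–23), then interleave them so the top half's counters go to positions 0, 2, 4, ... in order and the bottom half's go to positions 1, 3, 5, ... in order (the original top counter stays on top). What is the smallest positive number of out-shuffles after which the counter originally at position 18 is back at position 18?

Follow position 18 under repeated out-shuffles:
18 → 13 → 3 → 6 → 12 → 1 → 2 → 4 → 8 → 16 → 9 → 18
It first returns after 11 out-shuffles.

11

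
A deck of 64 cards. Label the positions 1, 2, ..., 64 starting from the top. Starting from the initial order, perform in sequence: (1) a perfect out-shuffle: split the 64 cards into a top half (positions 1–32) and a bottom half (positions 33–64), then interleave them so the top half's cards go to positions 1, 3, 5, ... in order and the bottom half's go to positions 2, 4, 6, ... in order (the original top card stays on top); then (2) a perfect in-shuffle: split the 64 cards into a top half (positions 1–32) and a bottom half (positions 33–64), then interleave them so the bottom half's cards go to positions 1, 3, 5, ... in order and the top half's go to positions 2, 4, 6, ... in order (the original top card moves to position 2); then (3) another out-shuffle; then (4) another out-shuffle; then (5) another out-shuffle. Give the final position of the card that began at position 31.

Track the card from position 31 forward through each operation:
  after op 1 (out-shuffle): 31 → 61
  after op 2 (in-shuffle): 61 → 57
  after op 3 (out-shuffle): 57 → 50
  after op 4 (out-shuffle): 50 → 36
  after op 5 (out-shuffle): 36 → 8

8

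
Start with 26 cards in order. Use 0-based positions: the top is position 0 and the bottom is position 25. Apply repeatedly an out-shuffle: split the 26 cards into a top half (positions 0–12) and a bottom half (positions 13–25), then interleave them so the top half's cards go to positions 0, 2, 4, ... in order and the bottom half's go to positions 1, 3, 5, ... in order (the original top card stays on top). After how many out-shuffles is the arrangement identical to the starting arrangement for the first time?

The out-shuffle permutes the 26 positions with cycle lengths [1, 1, 4, 20].
Every card is home exactly when every cycle has completed a whole number of laps, i.e. after lcm(1, 4, 20) = 20 out-shuffles.

20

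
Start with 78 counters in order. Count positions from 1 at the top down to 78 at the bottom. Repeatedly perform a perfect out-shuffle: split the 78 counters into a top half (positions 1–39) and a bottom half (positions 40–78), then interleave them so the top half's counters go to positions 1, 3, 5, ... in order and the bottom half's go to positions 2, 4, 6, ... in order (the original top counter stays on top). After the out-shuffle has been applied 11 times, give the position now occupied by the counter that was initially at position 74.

Track the counter's position through each out-shuffle:
74 → 70 → 62 → 46 → 14 → 27 → 53 → 28 → 55 → 32 → 63 → 48

48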